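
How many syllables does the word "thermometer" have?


Word: "thermometer"
Syllable breakdown: ther-mom-e-ter
Counting: 4 parts
= 4 syllables


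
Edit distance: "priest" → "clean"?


Word 1: "priest" (length 6)
Word 2: "clean" (length 5)
One optimal edit sequence (insert/delete/substitute each cost 1):
  1. delete 'p'  (+1)
  2. substitute 'r' -> 'c'  (+1)
  3. substitute 'i' -> 'l'  (+1)
  4. keep 'e'
  5. substitute 's' -> 'a'  (+1)
  6. substitute 't' -> 'n'  (+1)
Total edit operations: 5
Edit distance = 5


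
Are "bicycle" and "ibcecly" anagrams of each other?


Word 1: "bicycle" → sorted: bcceily
Word 2: "ibcecly" → sorted: bcceily
Same letters? bcceily == bcceily
Anagram = Yes


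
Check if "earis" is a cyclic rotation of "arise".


Word: "arise", Candidate: "earis"
Method: check if candidate is substring of word+word
"arisearise" contains "earis"? Yes
Is rotation = Yes


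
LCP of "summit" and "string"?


Word 1: "summit"
Word 2: "string"
Comparing from start:
  Pos 0: 's' == 's'
  Pos 1: 'u' != 't' (stop)
LCP = "s" (length 1)


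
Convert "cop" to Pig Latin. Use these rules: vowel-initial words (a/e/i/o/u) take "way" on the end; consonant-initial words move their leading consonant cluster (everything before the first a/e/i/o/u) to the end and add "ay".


Word: "cop"
Starts with consonant(s) → move to end, add 'ay'
Consonant cluster: "c"
Pig Latin = "opcay"


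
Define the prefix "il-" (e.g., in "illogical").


Prefix: il-
Example: illogical = il- + logical
Meaning = not


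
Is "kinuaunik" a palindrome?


Word: "kinuaunik"
Reversed: "kinuaunik"
Forward == Backward? kinuaunik == kinuaunik
Palindrome = Yes


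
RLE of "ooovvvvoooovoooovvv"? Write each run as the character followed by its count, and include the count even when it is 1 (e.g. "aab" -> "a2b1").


String: "ooovvvvoooovoooovvv"
Scanning for consecutive runs:
  'o' x 3
  'v' x 4
  'o' x 4
  'v' x 1
  'o' x 4
  'v' x 3
RLE = "o3v4o4v1o4v3"


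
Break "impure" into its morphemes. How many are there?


Word: "impure"
Morphemes: im- | pure
Each morpheme carries meaning
= 2 morphemes


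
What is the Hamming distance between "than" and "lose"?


Comparing character by character (same length = 4):
  Pos 0: 't' vs 'l' !=
  Pos 1: 'h' vs 'o' !=
  Pos 2: 'a' vs 's' !=
  Pos 3: 'n' vs 'e' !=
Hamming distance = 4


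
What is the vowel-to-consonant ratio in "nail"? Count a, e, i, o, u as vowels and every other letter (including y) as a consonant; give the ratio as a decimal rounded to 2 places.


Word: "nail"
Vowels (a,e,i,o,u): 2
Consonants: 2
Ratio = 2/2
= 1.00


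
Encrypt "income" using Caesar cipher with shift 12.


Word: "income"
Shift: 12
Each letter → (letter + shift) mod 26:
  'i' (8) + 12 = 20 → 'u'
  'n' (13) + 12 = 25 → 'z'
  'c' (2) + 12 = 14 → 'o'
  'o' (14) + 12 = 0 → 'a'
  'm' (12) + 12 = 24 → 'y'
  'e' (4) + 12 = 16 → 'q'
Result = "uzoayq"


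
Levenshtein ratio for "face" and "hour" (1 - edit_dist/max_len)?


Word 1: "face" (length 4)
Word 2: "hour" (length 4)
One optimal edit sequence:
  1. substitute 'f' -> 'h'  (+1)
  2. substitute 'a' -> 'o'  (+1)
  3. substitute 'c' -> 'u'  (+1)
  4. substitute 'e' -> 'r'  (+1)
Edit distance = 4
Max length = max(4, 4) = 4
Similarity = 1 - 4/4
= 0.0000


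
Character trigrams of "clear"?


Word: "clear" (length 5)
Number of trigrams = 5 - 3 + 1 = 3
  Position 0: "cle"
  Position 1: "lea"
  Position 2: "ear"
Trigrams = "cle", "lea", "ear"


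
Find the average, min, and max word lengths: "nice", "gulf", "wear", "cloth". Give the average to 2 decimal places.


Lengths: "nice"=4, "gulf"=4, "wear"=4, "cloth"=5
Sum = 17, Count = 4
Average = 17/4 = 4.25
= avg=4.25, min=4, max=5


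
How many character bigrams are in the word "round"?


Word: "round" (length 5)
Number of 2-grams = length - 2 + 1 = 5 - 2 + 1
= 4


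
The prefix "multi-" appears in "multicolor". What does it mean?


Prefix: multi-
Example: multicolor = multi- + color
Meaning = many


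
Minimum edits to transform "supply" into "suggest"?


Word 1: "supply" (length 6)
Word 2: "suggest" (length 7)
One optimal edit sequence (insert/delete/substitute each cost 1):
  1. keep 's'
  2. keep 'u'
  3. insert 'g'  (+1)
  4. substitute 'p' -> 'g'  (+1)
  5. substitute 'p' -> 'e'  (+1)
  6. substitute 'l' -> 's'  (+1)
  7. substitute 'y' -> 't'  (+1)
Total edit operations: 5
Edit distance = 5


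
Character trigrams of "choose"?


Word: "choose" (length 6)
Number of trigrams = 6 - 3 + 1 = 4
  Position 0: "cho"
  Position 1: "hoo"
  Position 2: "oos"
  Position 3: "ose"
Trigrams = "cho", "hoo", "oos", "ose"


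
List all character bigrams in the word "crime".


Word: "crime" (length 5)
Number of bigrams = 5 - 2 + 1 = 4
  Position 0: "cr"
  Position 1: "ri"
  Position 2: "im"
  Position 3: "me"
Bigrams = "cr", "ri", "im", "me"


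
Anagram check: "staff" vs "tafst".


Word 1: "staff" → sorted: affst
Word 2: "tafst" → sorted: afstt
Same letters? affst != afstt
Anagram = No


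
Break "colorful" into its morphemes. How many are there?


Word: "colorful"
Morphemes: color / -ful
Each morpheme carries meaning
= 2 morphemes


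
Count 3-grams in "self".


Word: "self" (length 4)
Number of 3-grams = length - 3 + 1 = 4 - 3 + 1
= 2


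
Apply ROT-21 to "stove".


Word: "stove"
Shift: 21
Each letter → (letter + shift) mod 26:
  's' (18) + 21 = 13 → 'n'
  't' (19) + 21 = 14 → 'o'
  'o' (14) + 21 = 9 → 'j'
  'v' (21) + 21 = 16 → 'q'
  'e' (4) + 21 = 25 → 'z'
Result = "nojqz"


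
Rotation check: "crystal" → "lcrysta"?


Word: "crystal", Candidate: "lcrysta"
Method: check if candidate is substring of word+word
"crystalcrystal" contains "lcrysta"? Yes
Is rotation = Yes


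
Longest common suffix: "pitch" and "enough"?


Word 1: "pitch"
Word 2: "enough"
Comparing from end:
  Pos -1: 'h' == 'h'
  Pos -2: 'c' != 'g' (stop)
LCS = "h" (length 1)


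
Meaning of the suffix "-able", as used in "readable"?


Suffix: -able
Example: readable (read + -able)
Meaning = capable of


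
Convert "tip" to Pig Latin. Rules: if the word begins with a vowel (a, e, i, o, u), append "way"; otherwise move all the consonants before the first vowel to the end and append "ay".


Word: "tip"
Starts with consonant(s) → move to end, add 'ay'
Consonant cluster: "t"
Pig Latin = "iptay"


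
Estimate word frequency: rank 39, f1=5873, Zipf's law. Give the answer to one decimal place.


Zipf's law: f(r) = f(1) / r
f(1) = 5873
f(39) = 5873 / 39
= 150.6 occurrences


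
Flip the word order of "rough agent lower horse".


Original: "rough agent lower horse"
Words (1..n): rough | agent | lower | horse
Reversed (n..1): horse | lower | agent | rough
Result = "horse lower agent rough"


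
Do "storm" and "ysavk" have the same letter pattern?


Pattern of "storm": [0, 1, 2, 3, 4]
Pattern of "ysavk": [0, 1, 2, 3, 4]
Patterns match
Same pattern = Yes


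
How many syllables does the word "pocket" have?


Word: "pocket"
Syllable breakdown: pock / et
Counting: 2 parts
= 2 syllables


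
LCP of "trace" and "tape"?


Word 1: "trace"
Word 2: "tape"
Comparing from start:
  Pos 0: 't' == 't'
  Pos 1: 'r' != 'a' (stop)
LCP = "t" (length 1)


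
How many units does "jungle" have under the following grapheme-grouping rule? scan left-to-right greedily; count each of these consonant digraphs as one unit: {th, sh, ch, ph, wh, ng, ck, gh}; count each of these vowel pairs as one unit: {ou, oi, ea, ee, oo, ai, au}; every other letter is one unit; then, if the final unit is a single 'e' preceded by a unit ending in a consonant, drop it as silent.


Word: "jungle" (6 letters)
Left-to-right scan:
  (1) 'j' (letter)
  (2) 'u' (letter)
  (3) 'ng' (digraph)
  (4) 'l' (letter)
  (5) 'e' (letter)
Units from scan: 5
Final unit is 'e' after a consonant -> drop as silent (-1)
Sound units = 4 units


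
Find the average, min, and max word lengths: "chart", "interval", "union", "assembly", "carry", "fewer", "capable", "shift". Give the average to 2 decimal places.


Lengths: "chart"=5, "interval"=8, "union"=5, "assembly"=8, "carry"=5, "fewer"=5, "capable"=7, "shift"=5
Sum = 48, Count = 8
Average = 48/8 = 6.00
= avg=6.00, min=5, max=8


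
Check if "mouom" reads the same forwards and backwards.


Word: "mouom"
Reversed: "mouom"
Forward == Backward? mouom == mouom
Palindrome = Yes


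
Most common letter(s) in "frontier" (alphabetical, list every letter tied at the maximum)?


Word: "frontier"
Letter counts:
  'e': 1
  'f': 1
  'i': 1
  'n': 1
  'o': 1
  'r': 2
  't': 1
Maximum count = 2
Most frequent = 'r' (2 times each)


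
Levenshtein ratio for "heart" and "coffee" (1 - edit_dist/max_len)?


Word 1: "heart" (length 5)
Word 2: "coffee" (length 6)
One optimal edit sequence:
  1. insert 'c'  (+1)
  2. substitute 'h' -> 'o'  (+1)
  3. substitute 'e' -> 'f'  (+1)
  4. substitute 'a' -> 'f'  (+1)
  5. substitute 'r' -> 'e'  (+1)
  6. substitute 't' -> 'e'  (+1)
Edit distance = 6
Max length = max(5, 6) = 6
Similarity = 1 - 6/6
= 0.0000


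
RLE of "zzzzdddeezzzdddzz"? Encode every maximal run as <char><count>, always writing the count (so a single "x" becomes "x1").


String: "zzzzdddeezzzdddzz"
Scanning for consecutive runs:
  'z' x 4
  'd' x 3
  'e' x 2
  'z' x 3
  'd' x 3
  'z' x 2
RLE = "z4d3e2z3d3z2"


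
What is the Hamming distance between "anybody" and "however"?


Comparing character by character (same length = 7):
  Pos 0: 'a' vs 'h' !=
  Pos 1: 'n' vs 'o' !=
  Pos 2: 'y' vs 'w' !=
  Pos 3: 'b' vs 'e' !=
  Pos 4: 'o' vs 'v' !=
  Pos 5: 'd' vs 'e' !=
  Pos 6: 'y' vs 'r' !=
Hamming distance = 7


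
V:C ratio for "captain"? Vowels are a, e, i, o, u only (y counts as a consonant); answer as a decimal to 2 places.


Word: "captain"
Vowels (a,e,i,o,u): 3
Consonants: 4
Ratio = 3/4
= 0.75


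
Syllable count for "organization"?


Word: "organization"
Syllable breakdown: or · gan · i · za · tion
Counting: 5 parts
= 5 syllables


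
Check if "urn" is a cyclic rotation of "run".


Word: "run", Candidate: "urn"
Method: check if candidate is substring of word+word
"runrun" contains "urn"? No
Is rotation = No


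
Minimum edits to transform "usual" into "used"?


Word 1: "usual" (length 5)
Word 2: "used" (length 4)
One optimal edit sequence (insert/delete/substitute each cost 1):
  1. keep 'u'
  2. keep 's'
  3. delete 'u'  (+1)
  4. substitute 'a' -> 'e'  (+1)
  5. substitute 'l' -> 'd'  (+1)
Total edit operations: 3
Edit distance = 3


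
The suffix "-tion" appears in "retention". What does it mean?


Suffix: -tion
Example: retention = retain + -tion, with a spelling change
Meaning = act or process


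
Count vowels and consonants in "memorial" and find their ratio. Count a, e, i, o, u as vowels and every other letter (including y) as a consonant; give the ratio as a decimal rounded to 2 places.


Word: "memorial"
Vowels (a,e,i,o,u): 4
Consonants: 4
Ratio = 4/4
= 1.00


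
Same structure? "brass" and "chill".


Pattern of "brass": [0, 1, 2, 3, 3]
Pattern of "chill": [0, 1, 2, 3, 3]
Patterns match
Same pattern = Yes


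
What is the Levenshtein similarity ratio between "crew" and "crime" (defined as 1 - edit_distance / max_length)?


Word 1: "crew" (length 4)
Word 2: "crime" (length 5)
One optimal edit sequence:
  1. keep 'c'
  2. keep 'r'
  3. insert 'i'  (+1)
  4. substitute 'e' -> 'm'  (+1)
  5. substitute 'w' -> 'e'  (+1)
Edit distance = 3
Max length = max(4, 5) = 5
Similarity = 1 - 3/5
= 0.4000


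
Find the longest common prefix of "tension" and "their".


Word 1: "tension"
Word 2: "their"
Comparing from start:
  Pos 0: 't' == 't'
  Pos 1: 'e' != 'h' (stop)
LCP = "t" (length 1)


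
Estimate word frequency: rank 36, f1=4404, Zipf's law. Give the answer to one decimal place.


Zipf's law: f(r) = f(1) / r
f(1) = 4404
f(36) = 4404 / 36
= 122.3 occurrences


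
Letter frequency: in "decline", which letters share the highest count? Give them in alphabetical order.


Word: "decline"
Letter counts:
  'c': 1
  'd': 1
  'e': 2
  'i': 1
  'l': 1
  'n': 1
Maximum count = 2
Most frequent = 'e' (2 times each)


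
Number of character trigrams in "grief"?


Word: "grief" (length 5)
Number of 3-grams = length - 3 + 1 = 5 - 3 + 1
= 3


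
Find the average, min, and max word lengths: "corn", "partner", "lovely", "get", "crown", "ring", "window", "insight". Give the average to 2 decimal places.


Lengths: "corn"=4, "partner"=7, "lovely"=6, "get"=3, "crown"=5, "ring"=4, "window"=6, "insight"=7
Sum = 42, Count = 8
Average = 42/8 = 5.25
= avg=5.25, min=3, max=7


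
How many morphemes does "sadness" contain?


Word: "sadness"
Morphemes: sad + -ness
Each morpheme carries meaning
= 2 morphemes


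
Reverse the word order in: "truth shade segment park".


Original: "truth shade segment park"
Words (1..n): truth | shade | segment | park
Reversed (n..1): park | segment | shade | truth
Result = "park segment shade truth"


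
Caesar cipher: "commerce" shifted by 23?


Word: "commerce"
Shift: 23
Each letter → (letter + shift) mod 26:
  'c' (2) + 23 = 25 → 'z'
  'o' (14) + 23 = 11 → 'l'
  'm' (12) + 23 = 9 → 'j'
  'm' (12) + 23 = 9 → 'j'
  'e' (4) + 23 = 1 → 'b'
  'r' (17) + 23 = 14 → 'o'
  'c' (2) + 23 = 25 → 'z'
  'e' (4) + 23 = 1 → 'b'
Result = "zljjbozb"


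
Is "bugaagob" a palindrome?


Word: "bugaagob"
Reversed: "bogaagub"
Forward == Backward? bugaagob != bogaagub
Palindrome = No


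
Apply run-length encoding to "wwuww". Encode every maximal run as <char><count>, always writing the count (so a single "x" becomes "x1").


String: "wwuww"
Scanning for consecutive runs:
  'w' x 2
  'u' x 1
  'w' x 2
RLE = "w2u1w2"


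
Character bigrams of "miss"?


Word: "miss" (length 4)
Number of bigrams = 4 - 2 + 1 = 3
  Position 0: "mi"
  Position 1: "is"
  Position 2: "ss"
Bigrams = "mi", "is", "ss"


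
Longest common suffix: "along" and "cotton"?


Word 1: "along"
Word 2: "cotton"
Comparing from end:
  Pos -1: 'g' != 'n' (stop)
LCS = "" (length 0)


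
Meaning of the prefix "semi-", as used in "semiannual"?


Prefix: semi-
Example: semiannual = semi- + annual
Meaning = half


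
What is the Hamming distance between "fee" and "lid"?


Comparing character by character (same length = 3):
  Pos 0: 'f' vs 'l' !=
  Pos 1: 'e' vs 'i' !=
  Pos 2: 'e' vs 'd' !=
Hamming distance = 3


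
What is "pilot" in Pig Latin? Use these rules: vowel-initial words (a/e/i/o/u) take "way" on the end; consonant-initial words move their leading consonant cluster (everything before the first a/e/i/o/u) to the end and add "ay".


Word: "pilot"
Starts with consonant(s) → move to end, add 'ay'
Consonant cluster: "p"
Pig Latin = "ilotpay"


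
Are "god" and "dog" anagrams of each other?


Word 1: "god" → sorted: dgo
Word 2: "dog" → sorted: dgo
Same letters? dgo == dgo
Anagram = Yes


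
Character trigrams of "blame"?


Word: "blame" (length 5)
Number of trigrams = 5 - 3 + 1 = 3
  Position 0: "bla"
  Position 1: "lam"
  Position 2: "ame"
Trigrams = "bla", "lam", "ame"


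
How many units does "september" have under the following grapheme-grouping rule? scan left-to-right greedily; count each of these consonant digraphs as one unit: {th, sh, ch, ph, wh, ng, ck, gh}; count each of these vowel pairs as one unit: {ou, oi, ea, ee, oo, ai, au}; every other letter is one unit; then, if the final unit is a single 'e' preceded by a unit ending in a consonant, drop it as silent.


Word: "september" (9 letters)
Left-to-right scan:
  (1) 's' (letter)
  (2) 'e' (letter)
  (3) 'p' (letter)
  (4) 't' (letter)
  (5) 'e' (letter)
  (6) 'm' (letter)
  (7) 'b' (letter)
  (8) 'e' (letter)
  (9) 'r' (letter)
Units from scan: 9
Sound units = 9 units


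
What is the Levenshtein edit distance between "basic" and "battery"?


Word 1: "basic" (length 5)
Word 2: "battery" (length 7)
One optimal edit sequence (insert/delete/substitute each cost 1):
  1. keep 'b'
  2. keep 'a'
  3. insert 't'  (+1)
  4. insert 't'  (+1)
  5. substitute 's' -> 'e'  (+1)
  6. substitute 'i' -> 'r'  (+1)
  7. substitute 'c' -> 'y'  (+1)
Total edit operations: 5
Edit distance = 5


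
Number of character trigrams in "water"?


Word: "water" (length 5)
Number of 3-grams = length - 3 + 1 = 5 - 3 + 1
= 3


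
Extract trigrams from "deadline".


Word: "deadline" (length 8)
Number of trigrams = 8 - 3 + 1 = 6
  Position 0: "dea"
  Position 1: "ead"
  Position 2: "adl"
  Position 3: "dli"
  Position 4: "lin"
  Position 5: "ine"
Trigrams = "dea", "ead", "adl", "dli", "lin", "ine"


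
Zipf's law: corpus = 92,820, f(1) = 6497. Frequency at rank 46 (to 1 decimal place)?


Zipf's law: f(r) = f(1) / r
f(1) = 6497
f(46) = 6497 / 46
= 141.2 occurrences


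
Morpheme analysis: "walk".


Word: "walk"
Morphemes: walk
Each morpheme carries meaning
= 1 morpheme


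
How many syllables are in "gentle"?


Word: "gentle"
Syllable breakdown: gen-tle
Counting: 2 parts
= 2 syllables


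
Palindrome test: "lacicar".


Word: "lacicar"
Reversed: "racical"
Forward == Backward? lacicar != racical
Palindrome = No


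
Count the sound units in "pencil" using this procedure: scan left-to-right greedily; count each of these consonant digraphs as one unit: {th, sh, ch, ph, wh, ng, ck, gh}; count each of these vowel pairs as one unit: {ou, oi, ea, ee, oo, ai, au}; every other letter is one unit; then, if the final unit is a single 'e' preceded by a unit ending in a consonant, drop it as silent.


Word: "pencil" (6 letters)
Left-to-right scan:
  (1) 'p' (letter)
  (2) 'e' (letter)
  (3) 'n' (letter)
  (4) 'c' (letter)
  (5) 'i' (letter)
  (6) 'l' (letter)
Units from scan: 6
Sound units = 6 units


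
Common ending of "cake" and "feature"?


Word 1: "cake"
Word 2: "feature"
Comparing from end:
  Pos -1: 'e' == 'e'
  Pos -2: 'k' != 'r' (stop)
LCS = "e" (length 1)


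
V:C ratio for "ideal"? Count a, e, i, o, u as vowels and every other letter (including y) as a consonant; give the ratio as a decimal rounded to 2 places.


Word: "ideal"
Vowels (a,e,i,o,u): 3
Consonants: 2
Ratio = 3/2
= 1.50


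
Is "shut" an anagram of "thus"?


Word 1: "thus" → sorted: hstu
Word 2: "shut" → sorted: hstu
Same letters? hstu == hstu
Anagram = Yes


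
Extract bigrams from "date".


Word: "date" (length 4)
Number of bigrams = 4 - 2 + 1 = 3
  Position 0: "da"
  Position 1: "at"
  Position 2: "te"
Bigrams = "da", "at", "te"


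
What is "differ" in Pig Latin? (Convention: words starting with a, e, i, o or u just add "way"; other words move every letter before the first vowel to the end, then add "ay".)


Word: "differ"
Starts with consonant(s) → move to end, add 'ay'
Consonant cluster: "d"
Pig Latin = "ifferday"


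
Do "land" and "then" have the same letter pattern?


Pattern of "land": [0, 1, 2, 3]
Pattern of "then": [0, 1, 2, 3]
Patterns match
Same pattern = Yes


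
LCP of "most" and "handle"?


Word 1: "most"
Word 2: "handle"
Comparing from start:
  Pos 0: 'm' != 'h' (stop)
LCP = "" (length 0)


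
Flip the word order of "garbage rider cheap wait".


Original: "garbage rider cheap wait"
Words (1..n): garbage | rider | cheap | wait
Reversed (n..1): wait | cheap | rider | garbage
Result = "wait cheap rider garbage"


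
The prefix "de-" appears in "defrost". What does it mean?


Prefix: de-
Example: defrost = de- + frost
Meaning = remove / reverse


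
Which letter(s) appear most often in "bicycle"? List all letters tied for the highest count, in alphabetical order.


Word: "bicycle"
Letter counts:
  'b': 1
  'c': 2
  'e': 1
  'i': 1
  'l': 1
  'y': 1
Maximum count = 2
Most frequent = 'c' (2 times each)


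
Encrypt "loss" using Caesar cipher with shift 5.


Word: "loss"
Shift: 5
Each letter → (letter + shift) mod 26:
  'l' (11) + 5 = 16 → 'q'
  'o' (14) + 5 = 19 → 't'
  's' (18) + 5 = 23 → 'x'
  's' (18) + 5 = 23 → 'x'
Result = "qtxx"


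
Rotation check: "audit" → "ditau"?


Word: "audit", Candidate: "ditau"
Method: check if candidate is substring of word+word
"auditaudit" contains "ditau"? Yes
Is rotation = Yes


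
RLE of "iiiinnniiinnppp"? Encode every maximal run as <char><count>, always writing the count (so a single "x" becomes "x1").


String: "iiiinnniiinnppp"
Scanning for consecutive runs:
  'i' x 4
  'n' x 3
  'i' x 3
  'n' x 2
  'p' x 3
RLE = "i4n3i3n2p3"


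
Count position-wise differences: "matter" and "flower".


Comparing character by character (same length = 6):
  Pos 0: 'm' vs 'f' !=
  Pos 1: 'a' vs 'l' !=
  Pos 2: 't' vs 'o' !=
  Pos 3: 't' vs 'w' !=
  Pos 4: 'e' vs 'e' =
  Pos 5: 'r' vs 'r' =
Hamming distance = 4


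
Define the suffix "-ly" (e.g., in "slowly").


Suffix: -ly
Example: slowly = slow + -ly
Meaning = in a manner


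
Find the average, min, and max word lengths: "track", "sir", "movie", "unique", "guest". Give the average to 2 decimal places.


Lengths: "track"=5, "sir"=3, "movie"=5, "unique"=6, "guest"=5
Sum = 24, Count = 5
Average = 24/5 = 4.80
= avg=4.80, min=3, max=6


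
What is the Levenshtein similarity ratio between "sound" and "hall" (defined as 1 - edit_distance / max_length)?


Word 1: "sound" (length 5)
Word 2: "hall" (length 4)
One optimal edit sequence:
  1. delete 's'  (+1)
  2. substitute 'o' -> 'h'  (+1)
  3. substitute 'u' -> 'a'  (+1)
  4. substitute 'n' -> 'l'  (+1)
  5. substitute 'd' -> 'l'  (+1)
Edit distance = 5
Max length = max(5, 4) = 5
Similarity = 1 - 5/5
= 0.0000


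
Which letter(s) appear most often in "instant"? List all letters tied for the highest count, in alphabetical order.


Word: "instant"
Letter counts:
  'a': 1
  'i': 1
  'n': 2
  's': 1
  't': 2
Maximum count = 2
Most frequent = 'n', 't' (2 times each)


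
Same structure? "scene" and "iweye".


Pattern of "scene": [0, 1, 2, 3, 2]
Pattern of "iweye": [0, 1, 2, 3, 2]
Patterns match
Same pattern = Yes


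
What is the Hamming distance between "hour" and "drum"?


Comparing character by character (same length = 4):
  Pos 0: 'h' vs 'd' !=
  Pos 1: 'o' vs 'r' !=
  Pos 2: 'u' vs 'u' =
  Pos 3: 'r' vs 'm' !=
Hamming distance = 3


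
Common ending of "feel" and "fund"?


Word 1: "feel"
Word 2: "fund"
Comparing from end:
  Pos -1: 'l' != 'd' (stop)
LCS = "" (length 0)


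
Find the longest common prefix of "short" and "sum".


Word 1: "short"
Word 2: "sum"
Comparing from start:
  Pos 0: 's' == 's'
  Pos 1: 'h' != 'u' (stop)
LCP = "s" (length 1)


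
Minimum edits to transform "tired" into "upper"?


Word 1: "tired" (length 5)
Word 2: "upper" (length 5)
One optimal edit sequence (insert/delete/substitute each cost 1):
  1. substitute 't' -> 'u'  (+1)
  2. substitute 'i' -> 'p'  (+1)
  3. substitute 'r' -> 'p'  (+1)
  4. keep 'e'
  5. substitute 'd' -> 'r'  (+1)
Total edit operations: 4
Edit distance = 4


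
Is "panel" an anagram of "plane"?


Word 1: "plane" → sorted: aelnp
Word 2: "panel" → sorted: aelnp
Same letters? aelnp == aelnp
Anagram = Yes


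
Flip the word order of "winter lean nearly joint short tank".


Original: "winter lean nearly joint short tank"
Words (1..n): winter | lean | nearly | joint | short | tank
Reversed (n..1): tank | short | joint | nearly | lean | winter
Result = "tank short joint nearly lean winter"


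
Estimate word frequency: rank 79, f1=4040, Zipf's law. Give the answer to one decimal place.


Zipf's law: f(r) = f(1) / r
f(1) = 4040
f(79) = 4040 / 79
= 51.1 occurrences


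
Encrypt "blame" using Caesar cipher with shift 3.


Word: "blame"
Shift: 3
Each letter → (letter + shift) mod 26:
  'b' (1) + 3 = 4 → 'e'
  'l' (11) + 3 = 14 → 'o'
  'a' (0) + 3 = 3 → 'd'
  'm' (12) + 3 = 15 → 'p'
  'e' (4) + 3 = 7 → 'h'
Result = "eodph"


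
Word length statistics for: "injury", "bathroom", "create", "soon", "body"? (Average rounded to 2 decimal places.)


Lengths: "injury"=6, "bathroom"=8, "create"=6, "soon"=4, "body"=4
Sum = 28, Count = 5
Average = 28/5 = 5.60
= avg=5.60, min=4, max=8


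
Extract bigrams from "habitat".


Word: "habitat" (length 7)
Number of bigrams = 7 - 2 + 1 = 6
  Position 0: "ha"
  Position 1: "ab"
  Position 2: "bi"
  Position 3: "it"
  Position 4: "ta"
  Position 5: "at"
Bigrams = "ha", "ab", "bi", "it", "ta", "at"


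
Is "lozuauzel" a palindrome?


Word: "lozuauzel"
Reversed: "lezuauzol"
Forward == Backward? lozuauzel != lezuauzol
Palindrome = No


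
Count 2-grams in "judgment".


Word: "judgment" (length 8)
Number of 2-grams = length - 2 + 1 = 8 - 2 + 1
= 7


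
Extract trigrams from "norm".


Word: "norm" (length 4)
Number of trigrams = 4 - 3 + 1 = 2
  Position 0: "nor"
  Position 1: "orm"
Trigrams = "nor", "orm"


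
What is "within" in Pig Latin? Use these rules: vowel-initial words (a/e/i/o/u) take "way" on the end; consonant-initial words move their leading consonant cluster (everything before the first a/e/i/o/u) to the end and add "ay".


Word: "within"
Starts with consonant(s) → move to end, add 'ay'
Consonant cluster: "w"
Pig Latin = "ithinway"


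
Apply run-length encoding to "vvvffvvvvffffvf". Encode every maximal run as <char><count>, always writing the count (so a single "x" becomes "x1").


String: "vvvffvvvvffffvf"
Scanning for consecutive runs:
  'v' x 3
  'f' x 2
  'v' x 4
  'f' x 4
  'v' x 1
  'f' x 1
RLE = "v3f2v4f4v1f1"


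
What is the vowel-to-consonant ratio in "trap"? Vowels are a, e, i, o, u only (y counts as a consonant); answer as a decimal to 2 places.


Word: "trap"
Vowels (a,e,i,o,u): 1
Consonants: 3
Ratio = 1/3
= 0.33


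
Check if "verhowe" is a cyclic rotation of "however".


Word: "however", Candidate: "verhowe"
Method: check if candidate is substring of word+word
"howeverhowever" contains "verhowe"? Yes
Is rotation = Yes


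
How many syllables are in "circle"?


Word: "circle"
Syllable breakdown: cir | cle
Counting: 2 parts
= 2 syllables


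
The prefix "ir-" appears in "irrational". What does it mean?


Prefix: ir-
Example: irrational = ir- + rational
Meaning = not


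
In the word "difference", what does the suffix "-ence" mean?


Suffix: -ence
Example: difference (differ + -ence)
Meaning = state of


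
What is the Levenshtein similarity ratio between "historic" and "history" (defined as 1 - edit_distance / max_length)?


Word 1: "historic" (length 8)
Word 2: "history" (length 7)
One optimal edit sequence:
  1. keep 'h'
  2. keep 'i'
  3. keep 's'
  4. keep 't'
  5. keep 'o'
  6. keep 'r'
  7. delete 'i'  (+1)
  8. substitute 'c' -> 'y'  (+1)
Edit distance = 2
Max length = max(8, 7) = 8
Similarity = 1 - 2/8
= 0.7500


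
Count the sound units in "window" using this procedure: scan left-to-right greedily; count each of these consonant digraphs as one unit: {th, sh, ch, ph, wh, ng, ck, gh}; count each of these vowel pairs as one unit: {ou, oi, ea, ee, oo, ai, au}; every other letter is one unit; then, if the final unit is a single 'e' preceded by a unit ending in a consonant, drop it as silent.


Word: "window" (6 letters)
Left-to-right scan:
  (1) 'w' (letter)
  (2) 'i' (letter)
  (3) 'n' (letter)
  (4) 'd' (letter)
  (5) 'o' (letter)
  (6) 'w' (letter)
Units from scan: 6
Sound units = 6 units


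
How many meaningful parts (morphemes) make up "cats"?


Word: "cats"
Morphemes: cat | -s
Each morpheme carries meaning
= 2 morphemes


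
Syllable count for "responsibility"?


Word: "responsibility"
Syllable breakdown: re | spon | si | bil | i | ty
Counting: 6 parts
= 6 syllables


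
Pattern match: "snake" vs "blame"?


Pattern of "snake": [0, 1, 2, 3, 4]
Pattern of "blame": [0, 1, 2, 3, 4]
Patterns match
Same pattern = Yes


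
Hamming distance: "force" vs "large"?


Comparing character by character (same length = 5):
  Pos 0: 'f' vs 'l' !=
  Pos 1: 'o' vs 'a' !=
  Pos 2: 'r' vs 'r' =
  Pos 3: 'c' vs 'g' !=
  Pos 4: 'e' vs 'e' =
Hamming distance = 3


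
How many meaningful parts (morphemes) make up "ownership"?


Word: "ownership"
Morphemes: own | -er | -ship
Each morpheme carries meaning
= 3 morphemes


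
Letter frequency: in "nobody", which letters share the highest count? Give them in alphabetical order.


Word: "nobody"
Letter counts:
  'b': 1
  'd': 1
  'n': 1
  'o': 2
  'y': 1
Maximum count = 2
Most frequent = 'o' (2 times each)


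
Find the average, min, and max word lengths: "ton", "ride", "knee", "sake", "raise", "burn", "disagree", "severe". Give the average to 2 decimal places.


Lengths: "ton"=3, "ride"=4, "knee"=4, "sake"=4, "raise"=5, "burn"=4, "disagree"=8, "severe"=6
Sum = 38, Count = 8
Average = 38/8 = 4.75
= avg=4.75, min=3, max=8


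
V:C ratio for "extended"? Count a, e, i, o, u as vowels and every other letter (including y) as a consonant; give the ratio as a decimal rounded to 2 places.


Word: "extended"
Vowels (a,e,i,o,u): 3
Consonants: 5
Ratio = 3/5
= 0.60


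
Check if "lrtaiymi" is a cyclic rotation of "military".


Word: "military", Candidate: "lrtaiymi"
Method: check if candidate is substring of word+word
"militarymilitary" contains "lrtaiymi"? No
Is rotation = No


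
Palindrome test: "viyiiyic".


Word: "viyiiyic"
Reversed: "ciyiiyiv"
Forward == Backward? viyiiyic != ciyiiyiv
Palindrome = No


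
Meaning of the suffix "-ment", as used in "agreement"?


Suffix: -ment
Example: agreement = agree + -ment
Meaning = result of action


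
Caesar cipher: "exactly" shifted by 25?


Word: "exactly"
Shift: 25
Each letter → (letter + shift) mod 26:
  'e' (4) + 25 = 3 → 'd'
  'x' (23) + 25 = 22 → 'w'
  'a' (0) + 25 = 25 → 'z'
  'c' (2) + 25 = 1 → 'b'
  't' (19) + 25 = 18 → 's'
  'l' (11) + 25 = 10 → 'k'
  'y' (24) + 25 = 23 → 'x'
Result = "dwzbskx"


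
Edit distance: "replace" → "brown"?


Word 1: "replace" (length 7)
Word 2: "brown" (length 5)
One optimal edit sequence (insert/delete/substitute each cost 1):
  1. delete 'r'  (+1)
  2. delete 'e'  (+1)
  3. substitute 'p' -> 'b'  (+1)
  4. substitute 'l' -> 'r'  (+1)
  5. substitute 'a' -> 'o'  (+1)
  6. substitute 'c' -> 'w'  (+1)
  7. substitute 'e' -> 'n'  (+1)
Total edit operations: 7
Edit distance = 7


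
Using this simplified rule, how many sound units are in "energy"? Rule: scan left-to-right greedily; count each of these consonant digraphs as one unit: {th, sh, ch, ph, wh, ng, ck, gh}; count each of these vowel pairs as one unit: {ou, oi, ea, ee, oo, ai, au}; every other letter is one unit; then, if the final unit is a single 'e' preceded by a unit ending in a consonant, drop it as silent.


Word: "energy" (6 letters)
Left-to-right scan:
  (1) 'e' (letter)
  (2) 'n' (letter)
  (3) 'e' (letter)
  (4) 'r' (letter)
  (5) 'g' (letter)
  (6) 'y' (letter)
Units from scan: 6
Sound units = 6 units


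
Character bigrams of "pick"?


Word: "pick" (length 4)
Number of bigrams = 4 - 2 + 1 = 3
  Position 0: "pi"
  Position 1: "ic"
  Position 2: "ck"
Bigrams = "pi", "ic", "ck"


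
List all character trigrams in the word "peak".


Word: "peak" (length 4)
Number of trigrams = 4 - 3 + 1 = 2
  Position 0: "pea"
  Position 1: "eak"
Trigrams = "pea", "eak"


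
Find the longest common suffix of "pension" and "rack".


Word 1: "pension"
Word 2: "rack"
Comparing from end:
  Pos -1: 'n' != 'k' (stop)
LCS = "" (length 0)


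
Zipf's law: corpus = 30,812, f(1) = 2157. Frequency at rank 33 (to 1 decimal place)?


Zipf's law: f(r) = f(1) / r
f(1) = 2157
f(33) = 2157 / 33
= 65.4 occurrences


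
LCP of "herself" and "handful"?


Word 1: "herself"
Word 2: "handful"
Comparing from start:
  Pos 0: 'h' == 'h'
  Pos 1: 'e' != 'a' (stop)
LCP = "h" (length 1)


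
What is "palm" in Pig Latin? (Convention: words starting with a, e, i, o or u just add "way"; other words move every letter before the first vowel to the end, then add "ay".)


Word: "palm"
Starts with consonant(s) → move to end, add 'ay'
Consonant cluster: "p"
Pig Latin = "almpay"


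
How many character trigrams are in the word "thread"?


Word: "thread" (length 6)
Number of 3-grams = length - 3 + 1 = 6 - 3 + 1
= 4


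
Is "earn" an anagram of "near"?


Word 1: "near" → sorted: aenr
Word 2: "earn" → sorted: aenr
Same letters? aenr == aenr
Anagram = Yes


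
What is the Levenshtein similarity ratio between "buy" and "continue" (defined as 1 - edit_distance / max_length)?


Word 1: "buy" (length 3)
Word 2: "continue" (length 8)
One optimal edit sequence:
  1. insert 'c'  (+1)
  2. insert 'o'  (+1)
  3. insert 'n'  (+1)
  4. insert 't'  (+1)
  5. insert 'i'  (+1)
  6. substitute 'b' -> 'n'  (+1)
  7. keep 'u'
  8. substitute 'y' -> 'e'  (+1)
Edit distance = 7
Max length = max(3, 8) = 8
Similarity = 1 - 7/8
= 0.1250


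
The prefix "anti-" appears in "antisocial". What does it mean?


Prefix: anti-
As in: antisocial -> anti- + social
Meaning = against


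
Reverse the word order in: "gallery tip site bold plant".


Original: "gallery tip site bold plant"
Words (1..n): gallery | tip | site | bold | plant
Reversed (n..1): plant | bold | site | tip | gallery
Result = "plant bold site tip gallery"


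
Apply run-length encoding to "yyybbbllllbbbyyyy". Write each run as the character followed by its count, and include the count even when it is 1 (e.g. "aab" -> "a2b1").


String: "yyybbbllllbbbyyyy"
Scanning for consecutive runs:
  'y' x 3
  'b' x 3
  'l' x 4
  'b' x 3
  'y' x 4
RLE = "y3b3l4b3y4"


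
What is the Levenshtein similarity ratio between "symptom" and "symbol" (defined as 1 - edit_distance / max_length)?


Word 1: "symptom" (length 7)
Word 2: "symbol" (length 6)
One optimal edit sequence:
  1. keep 's'
  2. keep 'y'
  3. keep 'm'
  4. delete 'p'  (+1)
  5. substitute 't' -> 'b'  (+1)
  6. keep 'o'
  7. substitute 'm' -> 'l'  (+1)
Edit distance = 3
Max length = max(7, 6) = 7
Similarity = 1 - 3/7
= 0.5714


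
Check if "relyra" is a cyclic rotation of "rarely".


Word: "rarely", Candidate: "relyra"
Method: check if candidate is substring of word+word
"rarelyrarely" contains "relyra"? Yes
Is rotation = Yes


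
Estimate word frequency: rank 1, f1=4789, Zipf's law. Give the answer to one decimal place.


Zipf's law: f(r) = f(1) / r
f(1) = 4789
f(1) = 4789 / 1
= 4789.0 occurrences


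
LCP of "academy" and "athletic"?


Word 1: "academy"
Word 2: "athletic"
Comparing from start:
  Pos 0: 'a' == 'a'
  Pos 1: 'c' != 't' (stop)
LCP = "a" (length 1)


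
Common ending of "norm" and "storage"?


Word 1: "norm"
Word 2: "storage"
Comparing from end:
  Pos -1: 'm' != 'e' (stop)
LCS = "" (length 0)


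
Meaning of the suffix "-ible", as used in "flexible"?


Suffix: -ible
Example: flexible = flex + -ible
Meaning = capable of


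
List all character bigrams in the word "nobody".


Word: "nobody" (length 6)
Number of bigrams = 6 - 2 + 1 = 5
  Position 0: "no"
  Position 1: "ob"
  Position 2: "bo"
  Position 3: "od"
  Position 4: "dy"
Bigrams = "no", "ob", "bo", "od", "dy"


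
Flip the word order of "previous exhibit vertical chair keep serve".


Original: "previous exhibit vertical chair keep serve"
Words (1..n): previous | exhibit | vertical | chair | keep | serve
Reversed (n..1): serve | keep | chair | vertical | exhibit | previous
Result = "serve keep chair vertical exhibit previous"


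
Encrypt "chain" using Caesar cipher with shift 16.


Word: "chain"
Shift: 16
Each letter → (letter + shift) mod 26:
  'c' (2) + 16 = 18 → 's'
  'h' (7) + 16 = 23 → 'x'
  'a' (0) + 16 = 16 → 'q'
  'i' (8) + 16 = 24 → 'y'
  'n' (13) + 16 = 3 → 'd'
Result = "sxqyd"


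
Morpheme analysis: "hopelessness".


Word: "hopelessness"
Morphemes: hope + -less + -ness
Each morpheme carries meaning
= 3 morphemes


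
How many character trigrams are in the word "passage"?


Word: "passage" (length 7)
Number of 3-grams = length - 3 + 1 = 7 - 3 + 1
= 5


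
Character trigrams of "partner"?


Word: "partner" (length 7)
Number of trigrams = 7 - 3 + 1 = 5
  Position 0: "par"
  Position 1: "art"
  Position 2: "rtn"
  Position 3: "tne"
  Position 4: "ner"
Trigrams = "par", "art", "rtn", "tne", "ner"


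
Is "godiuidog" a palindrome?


Word: "godiuidog"
Reversed: "godiuidog"
Forward == Backward? godiuidog == godiuidog
Palindrome = Yes


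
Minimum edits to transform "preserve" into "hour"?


Word 1: "preserve" (length 8)
Word 2: "hour" (length 4)
One optimal edit sequence (insert/delete/substitute each cost 1):
  1. delete 'p'  (+1)
  2. delete 'r'  (+1)
  3. substitute 'e' -> 'h'  (+1)
  4. substitute 's' -> 'o'  (+1)
  5. substitute 'e' -> 'u'  (+1)
  6. keep 'r'
  7. delete 'v'  (+1)
  8. delete 'e'  (+1)
Total edit operations: 7
Edit distance = 7


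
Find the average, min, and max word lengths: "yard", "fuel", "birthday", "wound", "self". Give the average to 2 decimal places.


Lengths: "yard"=4, "fuel"=4, "birthday"=8, "wound"=5, "self"=4
Sum = 25, Count = 5
Average = 25/5 = 5.00
= avg=5.00, min=4, max=8


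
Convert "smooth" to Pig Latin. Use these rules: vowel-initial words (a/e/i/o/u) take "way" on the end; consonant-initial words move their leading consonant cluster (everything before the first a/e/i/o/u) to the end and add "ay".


Word: "smooth"
Starts with consonant(s) → move to end, add 'ay'
Consonant cluster: "sm"
Pig Latin = "oothsmay"


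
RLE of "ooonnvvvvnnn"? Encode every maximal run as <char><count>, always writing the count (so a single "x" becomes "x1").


String: "ooonnvvvvnnn"
Scanning for consecutive runs:
  'o' x 3
  'n' x 2
  'v' x 4
  'n' x 3
RLE = "o3n2v4n3"


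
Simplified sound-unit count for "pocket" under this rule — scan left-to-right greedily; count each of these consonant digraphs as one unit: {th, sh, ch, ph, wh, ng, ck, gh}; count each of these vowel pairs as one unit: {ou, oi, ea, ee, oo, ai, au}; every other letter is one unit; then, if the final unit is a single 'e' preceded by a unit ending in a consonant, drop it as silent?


Word: "pocket" (6 letters)
Left-to-right scan:
  (1) 'p' (letter)
  (2) 'o' (letter)
  (3) 'ck' (digraph)
  (4) 'e' (letter)
  (5) 't' (letter)
Units from scan: 5
Sound units = 5 units


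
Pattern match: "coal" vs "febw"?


Pattern of "coal": [0, 1, 2, 3]
Pattern of "febw": [0, 1, 2, 3]
Patterns match
Same pattern = Yes


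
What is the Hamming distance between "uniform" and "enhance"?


Comparing character by character (same length = 7):
  Pos 0: 'u' vs 'e' !=
  Pos 1: 'n' vs 'n' =
  Pos 2: 'i' vs 'h' !=
  Pos 3: 'f' vs 'a' !=
  Pos 4: 'o' vs 'n' !=
  Pos 5: 'r' vs 'c' !=
  Pos 6: 'm' vs 'e' !=
Hamming distance = 6


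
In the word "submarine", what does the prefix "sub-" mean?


Prefix: sub-
Example: submarine (sub- + marine)
Meaning = under / below


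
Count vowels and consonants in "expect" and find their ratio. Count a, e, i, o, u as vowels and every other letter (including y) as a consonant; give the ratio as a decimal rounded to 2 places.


Word: "expect"
Vowels (a,e,i,o,u): 2
Consonants: 4
Ratio = 2/4
= 0.50


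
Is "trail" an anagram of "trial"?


Word 1: "trial" → sorted: ailrt
Word 2: "trail" → sorted: ailrt
Same letters? ailrt == ailrt
Anagram = Yes


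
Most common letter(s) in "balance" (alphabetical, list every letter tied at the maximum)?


Word: "balance"
Letter counts:
  'a': 2
  'b': 1
  'c': 1
  'e': 1
  'l': 1
  'n': 1
Maximum count = 2
Most frequent = 'a' (2 times each)


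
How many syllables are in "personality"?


Word: "personality"
Syllable breakdown: per | son | al | i | ty
Counting: 5 parts
= 5 syllables


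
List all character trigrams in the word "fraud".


Word: "fraud" (length 5)
Number of trigrams = 5 - 3 + 1 = 3
  Position 0: "fra"
  Position 1: "rau"
  Position 2: "aud"
Trigrams = "fra", "rau", "aud"
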